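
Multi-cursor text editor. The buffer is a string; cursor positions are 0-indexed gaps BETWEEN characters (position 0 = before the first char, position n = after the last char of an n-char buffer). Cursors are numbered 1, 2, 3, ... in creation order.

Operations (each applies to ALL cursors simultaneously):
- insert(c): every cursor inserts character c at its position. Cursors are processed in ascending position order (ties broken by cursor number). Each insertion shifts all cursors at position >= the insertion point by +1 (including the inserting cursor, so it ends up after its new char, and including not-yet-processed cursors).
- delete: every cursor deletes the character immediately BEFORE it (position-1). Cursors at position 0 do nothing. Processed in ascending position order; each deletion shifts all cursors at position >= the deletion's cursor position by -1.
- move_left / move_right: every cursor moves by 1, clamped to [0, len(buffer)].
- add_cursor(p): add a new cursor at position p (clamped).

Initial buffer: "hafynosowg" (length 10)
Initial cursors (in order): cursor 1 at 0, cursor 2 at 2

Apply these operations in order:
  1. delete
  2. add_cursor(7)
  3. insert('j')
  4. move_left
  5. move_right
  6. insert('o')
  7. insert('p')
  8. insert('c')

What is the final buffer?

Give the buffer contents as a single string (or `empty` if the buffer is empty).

After op 1 (delete): buffer="hfynosowg" (len 9), cursors c1@0 c2@1, authorship .........
After op 2 (add_cursor(7)): buffer="hfynosowg" (len 9), cursors c1@0 c2@1 c3@7, authorship .........
After op 3 (insert('j')): buffer="jhjfynosojwg" (len 12), cursors c1@1 c2@3 c3@10, authorship 1.2......3..
After op 4 (move_left): buffer="jhjfynosojwg" (len 12), cursors c1@0 c2@2 c3@9, authorship 1.2......3..
After op 5 (move_right): buffer="jhjfynosojwg" (len 12), cursors c1@1 c2@3 c3@10, authorship 1.2......3..
After op 6 (insert('o')): buffer="johjofynosojowg" (len 15), cursors c1@2 c2@5 c3@13, authorship 11.22......33..
After op 7 (insert('p')): buffer="jophjopfynosojopwg" (len 18), cursors c1@3 c2@7 c3@16, authorship 111.222......333..
After op 8 (insert('c')): buffer="jopchjopcfynosojopcwg" (len 21), cursors c1@4 c2@9 c3@19, authorship 1111.2222......3333..

Answer: jopchjopcfynosojopcwg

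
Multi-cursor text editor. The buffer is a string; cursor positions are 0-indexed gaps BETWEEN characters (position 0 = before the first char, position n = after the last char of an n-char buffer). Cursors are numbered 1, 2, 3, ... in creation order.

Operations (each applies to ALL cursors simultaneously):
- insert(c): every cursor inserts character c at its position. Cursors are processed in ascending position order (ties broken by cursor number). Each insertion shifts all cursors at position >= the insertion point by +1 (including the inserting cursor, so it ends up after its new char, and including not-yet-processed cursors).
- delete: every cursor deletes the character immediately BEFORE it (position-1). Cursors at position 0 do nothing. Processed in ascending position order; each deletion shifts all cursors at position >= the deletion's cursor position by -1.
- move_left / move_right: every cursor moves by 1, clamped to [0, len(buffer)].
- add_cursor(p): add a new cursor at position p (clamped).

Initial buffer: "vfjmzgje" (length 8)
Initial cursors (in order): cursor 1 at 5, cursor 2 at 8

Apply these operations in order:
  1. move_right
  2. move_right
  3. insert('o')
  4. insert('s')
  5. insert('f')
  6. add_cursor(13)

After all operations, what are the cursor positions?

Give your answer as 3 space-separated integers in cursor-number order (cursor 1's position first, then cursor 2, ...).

Answer: 10 14 13

Derivation:
After op 1 (move_right): buffer="vfjmzgje" (len 8), cursors c1@6 c2@8, authorship ........
After op 2 (move_right): buffer="vfjmzgje" (len 8), cursors c1@7 c2@8, authorship ........
After op 3 (insert('o')): buffer="vfjmzgjoeo" (len 10), cursors c1@8 c2@10, authorship .......1.2
After op 4 (insert('s')): buffer="vfjmzgjoseos" (len 12), cursors c1@9 c2@12, authorship .......11.22
After op 5 (insert('f')): buffer="vfjmzgjosfeosf" (len 14), cursors c1@10 c2@14, authorship .......111.222
After op 6 (add_cursor(13)): buffer="vfjmzgjosfeosf" (len 14), cursors c1@10 c3@13 c2@14, authorship .......111.222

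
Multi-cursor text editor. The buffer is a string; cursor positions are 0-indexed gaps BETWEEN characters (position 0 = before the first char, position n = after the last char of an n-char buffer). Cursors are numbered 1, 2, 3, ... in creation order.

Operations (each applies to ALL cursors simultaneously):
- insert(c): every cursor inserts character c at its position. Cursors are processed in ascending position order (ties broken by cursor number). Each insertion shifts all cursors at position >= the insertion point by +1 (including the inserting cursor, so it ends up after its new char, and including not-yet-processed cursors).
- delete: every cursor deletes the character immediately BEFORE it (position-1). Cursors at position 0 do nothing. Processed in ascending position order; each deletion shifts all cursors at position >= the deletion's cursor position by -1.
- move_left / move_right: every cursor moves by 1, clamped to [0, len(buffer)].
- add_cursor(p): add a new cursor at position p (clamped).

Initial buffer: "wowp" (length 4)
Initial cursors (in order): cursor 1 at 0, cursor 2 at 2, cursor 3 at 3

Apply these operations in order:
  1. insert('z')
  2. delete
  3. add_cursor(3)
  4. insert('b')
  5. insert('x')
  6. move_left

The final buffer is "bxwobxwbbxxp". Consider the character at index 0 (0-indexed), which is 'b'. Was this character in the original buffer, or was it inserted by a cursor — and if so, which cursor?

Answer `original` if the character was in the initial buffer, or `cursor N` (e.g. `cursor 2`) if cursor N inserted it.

After op 1 (insert('z')): buffer="zwozwzp" (len 7), cursors c1@1 c2@4 c3@6, authorship 1..2.3.
After op 2 (delete): buffer="wowp" (len 4), cursors c1@0 c2@2 c3@3, authorship ....
After op 3 (add_cursor(3)): buffer="wowp" (len 4), cursors c1@0 c2@2 c3@3 c4@3, authorship ....
After op 4 (insert('b')): buffer="bwobwbbp" (len 8), cursors c1@1 c2@4 c3@7 c4@7, authorship 1..2.34.
After op 5 (insert('x')): buffer="bxwobxwbbxxp" (len 12), cursors c1@2 c2@6 c3@11 c4@11, authorship 11..22.3434.
After op 6 (move_left): buffer="bxwobxwbbxxp" (len 12), cursors c1@1 c2@5 c3@10 c4@10, authorship 11..22.3434.
Authorship (.=original, N=cursor N): 1 1 . . 2 2 . 3 4 3 4 .
Index 0: author = 1

Answer: cursor 1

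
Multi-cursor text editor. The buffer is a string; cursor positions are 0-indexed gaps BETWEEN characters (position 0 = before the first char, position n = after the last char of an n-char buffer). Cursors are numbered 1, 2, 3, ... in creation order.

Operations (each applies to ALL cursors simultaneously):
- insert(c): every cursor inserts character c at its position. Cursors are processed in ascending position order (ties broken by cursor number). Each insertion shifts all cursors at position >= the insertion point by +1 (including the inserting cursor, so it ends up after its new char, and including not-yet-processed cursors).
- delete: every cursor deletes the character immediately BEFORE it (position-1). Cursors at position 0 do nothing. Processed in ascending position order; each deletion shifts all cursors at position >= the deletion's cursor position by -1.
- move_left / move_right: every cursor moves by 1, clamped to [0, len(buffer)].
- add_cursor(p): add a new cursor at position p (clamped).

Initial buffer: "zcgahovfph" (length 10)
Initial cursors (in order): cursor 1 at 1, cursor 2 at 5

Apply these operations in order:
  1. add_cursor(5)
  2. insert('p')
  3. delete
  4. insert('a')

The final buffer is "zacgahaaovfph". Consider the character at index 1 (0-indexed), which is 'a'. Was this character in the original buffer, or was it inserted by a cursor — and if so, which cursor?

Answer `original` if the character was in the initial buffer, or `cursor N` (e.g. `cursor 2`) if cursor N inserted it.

After op 1 (add_cursor(5)): buffer="zcgahovfph" (len 10), cursors c1@1 c2@5 c3@5, authorship ..........
After op 2 (insert('p')): buffer="zpcgahppovfph" (len 13), cursors c1@2 c2@8 c3@8, authorship .1....23.....
After op 3 (delete): buffer="zcgahovfph" (len 10), cursors c1@1 c2@5 c3@5, authorship ..........
After op 4 (insert('a')): buffer="zacgahaaovfph" (len 13), cursors c1@2 c2@8 c3@8, authorship .1....23.....
Authorship (.=original, N=cursor N): . 1 . . . . 2 3 . . . . .
Index 1: author = 1

Answer: cursor 1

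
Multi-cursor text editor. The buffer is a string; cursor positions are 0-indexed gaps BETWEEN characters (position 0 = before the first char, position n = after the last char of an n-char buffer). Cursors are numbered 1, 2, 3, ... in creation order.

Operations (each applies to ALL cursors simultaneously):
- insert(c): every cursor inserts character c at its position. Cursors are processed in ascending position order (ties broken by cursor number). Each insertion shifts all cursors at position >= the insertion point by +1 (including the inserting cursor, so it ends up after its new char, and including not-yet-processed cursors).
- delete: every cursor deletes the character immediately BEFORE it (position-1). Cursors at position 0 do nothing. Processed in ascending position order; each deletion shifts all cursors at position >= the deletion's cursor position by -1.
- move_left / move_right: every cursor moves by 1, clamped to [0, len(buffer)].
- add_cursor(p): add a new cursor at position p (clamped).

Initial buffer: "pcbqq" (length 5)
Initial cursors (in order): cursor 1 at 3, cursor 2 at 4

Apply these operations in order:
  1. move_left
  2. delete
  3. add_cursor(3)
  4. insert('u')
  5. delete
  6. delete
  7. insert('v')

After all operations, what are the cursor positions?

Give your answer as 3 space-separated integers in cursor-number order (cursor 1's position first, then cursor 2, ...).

Answer: 2 2 4

Derivation:
After op 1 (move_left): buffer="pcbqq" (len 5), cursors c1@2 c2@3, authorship .....
After op 2 (delete): buffer="pqq" (len 3), cursors c1@1 c2@1, authorship ...
After op 3 (add_cursor(3)): buffer="pqq" (len 3), cursors c1@1 c2@1 c3@3, authorship ...
After op 4 (insert('u')): buffer="puuqqu" (len 6), cursors c1@3 c2@3 c3@6, authorship .12..3
After op 5 (delete): buffer="pqq" (len 3), cursors c1@1 c2@1 c3@3, authorship ...
After op 6 (delete): buffer="q" (len 1), cursors c1@0 c2@0 c3@1, authorship .
After op 7 (insert('v')): buffer="vvqv" (len 4), cursors c1@2 c2@2 c3@4, authorship 12.3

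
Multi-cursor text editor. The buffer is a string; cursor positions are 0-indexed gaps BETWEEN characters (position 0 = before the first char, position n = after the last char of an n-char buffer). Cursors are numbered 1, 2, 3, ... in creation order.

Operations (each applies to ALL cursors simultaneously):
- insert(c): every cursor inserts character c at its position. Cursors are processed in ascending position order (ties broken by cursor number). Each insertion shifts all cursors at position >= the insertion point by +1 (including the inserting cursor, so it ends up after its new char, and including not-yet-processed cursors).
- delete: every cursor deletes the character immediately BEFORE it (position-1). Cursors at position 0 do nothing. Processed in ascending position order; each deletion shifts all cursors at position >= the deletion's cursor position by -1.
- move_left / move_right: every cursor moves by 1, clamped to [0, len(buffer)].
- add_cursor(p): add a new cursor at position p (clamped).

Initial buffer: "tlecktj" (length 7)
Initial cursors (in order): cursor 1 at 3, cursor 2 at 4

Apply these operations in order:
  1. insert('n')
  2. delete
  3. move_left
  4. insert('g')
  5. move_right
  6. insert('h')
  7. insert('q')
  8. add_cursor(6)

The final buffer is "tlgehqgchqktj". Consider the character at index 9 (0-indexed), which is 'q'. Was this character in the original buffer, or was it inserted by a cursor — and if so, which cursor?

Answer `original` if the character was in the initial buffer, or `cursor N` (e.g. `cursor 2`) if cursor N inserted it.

After op 1 (insert('n')): buffer="tlencnktj" (len 9), cursors c1@4 c2@6, authorship ...1.2...
After op 2 (delete): buffer="tlecktj" (len 7), cursors c1@3 c2@4, authorship .......
After op 3 (move_left): buffer="tlecktj" (len 7), cursors c1@2 c2@3, authorship .......
After op 4 (insert('g')): buffer="tlgegcktj" (len 9), cursors c1@3 c2@5, authorship ..1.2....
After op 5 (move_right): buffer="tlgegcktj" (len 9), cursors c1@4 c2@6, authorship ..1.2....
After op 6 (insert('h')): buffer="tlgehgchktj" (len 11), cursors c1@5 c2@8, authorship ..1.12.2...
After op 7 (insert('q')): buffer="tlgehqgchqktj" (len 13), cursors c1@6 c2@10, authorship ..1.112.22...
After op 8 (add_cursor(6)): buffer="tlgehqgchqktj" (len 13), cursors c1@6 c3@6 c2@10, authorship ..1.112.22...
Authorship (.=original, N=cursor N): . . 1 . 1 1 2 . 2 2 . . .
Index 9: author = 2

Answer: cursor 2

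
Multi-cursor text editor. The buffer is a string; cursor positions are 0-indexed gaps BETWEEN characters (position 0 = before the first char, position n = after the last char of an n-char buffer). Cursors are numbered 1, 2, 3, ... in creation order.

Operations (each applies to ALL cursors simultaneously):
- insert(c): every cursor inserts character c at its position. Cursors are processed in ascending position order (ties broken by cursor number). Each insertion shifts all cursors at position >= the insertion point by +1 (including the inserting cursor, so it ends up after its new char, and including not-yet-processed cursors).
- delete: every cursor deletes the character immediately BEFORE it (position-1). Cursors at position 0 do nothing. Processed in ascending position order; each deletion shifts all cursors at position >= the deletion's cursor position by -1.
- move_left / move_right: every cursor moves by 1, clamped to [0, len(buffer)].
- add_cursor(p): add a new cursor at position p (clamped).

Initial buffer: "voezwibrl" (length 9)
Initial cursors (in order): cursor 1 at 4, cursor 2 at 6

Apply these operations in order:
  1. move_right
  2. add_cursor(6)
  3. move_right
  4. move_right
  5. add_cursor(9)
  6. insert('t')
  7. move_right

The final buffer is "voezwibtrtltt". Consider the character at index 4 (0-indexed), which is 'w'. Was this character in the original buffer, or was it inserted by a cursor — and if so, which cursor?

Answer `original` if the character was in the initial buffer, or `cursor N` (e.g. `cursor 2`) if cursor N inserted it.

Answer: original

Derivation:
After op 1 (move_right): buffer="voezwibrl" (len 9), cursors c1@5 c2@7, authorship .........
After op 2 (add_cursor(6)): buffer="voezwibrl" (len 9), cursors c1@5 c3@6 c2@7, authorship .........
After op 3 (move_right): buffer="voezwibrl" (len 9), cursors c1@6 c3@7 c2@8, authorship .........
After op 4 (move_right): buffer="voezwibrl" (len 9), cursors c1@7 c3@8 c2@9, authorship .........
After op 5 (add_cursor(9)): buffer="voezwibrl" (len 9), cursors c1@7 c3@8 c2@9 c4@9, authorship .........
After op 6 (insert('t')): buffer="voezwibtrtltt" (len 13), cursors c1@8 c3@10 c2@13 c4@13, authorship .......1.3.24
After op 7 (move_right): buffer="voezwibtrtltt" (len 13), cursors c1@9 c3@11 c2@13 c4@13, authorship .......1.3.24
Authorship (.=original, N=cursor N): . . . . . . . 1 . 3 . 2 4
Index 4: author = original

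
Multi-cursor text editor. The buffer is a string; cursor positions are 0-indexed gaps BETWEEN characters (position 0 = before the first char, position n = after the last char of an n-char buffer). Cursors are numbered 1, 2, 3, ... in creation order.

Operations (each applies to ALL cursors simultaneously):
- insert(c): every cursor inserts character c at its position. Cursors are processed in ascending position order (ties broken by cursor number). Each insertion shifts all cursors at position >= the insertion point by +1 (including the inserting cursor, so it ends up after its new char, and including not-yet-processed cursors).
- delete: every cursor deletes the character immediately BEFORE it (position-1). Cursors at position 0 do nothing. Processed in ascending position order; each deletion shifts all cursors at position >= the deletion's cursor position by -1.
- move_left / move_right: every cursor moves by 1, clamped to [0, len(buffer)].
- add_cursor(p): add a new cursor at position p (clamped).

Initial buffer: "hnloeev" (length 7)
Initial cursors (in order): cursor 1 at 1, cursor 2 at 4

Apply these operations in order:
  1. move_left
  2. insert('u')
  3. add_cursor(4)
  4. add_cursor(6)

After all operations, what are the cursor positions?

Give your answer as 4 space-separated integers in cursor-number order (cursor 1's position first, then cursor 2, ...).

After op 1 (move_left): buffer="hnloeev" (len 7), cursors c1@0 c2@3, authorship .......
After op 2 (insert('u')): buffer="uhnluoeev" (len 9), cursors c1@1 c2@5, authorship 1...2....
After op 3 (add_cursor(4)): buffer="uhnluoeev" (len 9), cursors c1@1 c3@4 c2@5, authorship 1...2....
After op 4 (add_cursor(6)): buffer="uhnluoeev" (len 9), cursors c1@1 c3@4 c2@5 c4@6, authorship 1...2....

Answer: 1 5 4 6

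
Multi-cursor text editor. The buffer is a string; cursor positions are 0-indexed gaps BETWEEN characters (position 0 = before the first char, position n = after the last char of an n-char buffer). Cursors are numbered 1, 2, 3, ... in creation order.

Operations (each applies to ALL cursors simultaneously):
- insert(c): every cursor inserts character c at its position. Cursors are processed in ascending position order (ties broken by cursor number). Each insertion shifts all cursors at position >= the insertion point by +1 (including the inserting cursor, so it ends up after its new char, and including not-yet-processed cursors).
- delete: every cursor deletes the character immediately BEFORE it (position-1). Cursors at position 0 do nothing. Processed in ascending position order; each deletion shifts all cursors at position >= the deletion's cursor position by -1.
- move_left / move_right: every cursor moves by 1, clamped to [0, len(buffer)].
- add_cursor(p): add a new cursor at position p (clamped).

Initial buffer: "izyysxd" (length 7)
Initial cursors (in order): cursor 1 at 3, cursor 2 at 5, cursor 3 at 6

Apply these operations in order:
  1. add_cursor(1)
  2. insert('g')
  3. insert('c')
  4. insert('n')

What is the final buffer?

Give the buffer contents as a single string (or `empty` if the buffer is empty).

Answer: igcnzygcnysgcnxgcnd

Derivation:
After op 1 (add_cursor(1)): buffer="izyysxd" (len 7), cursors c4@1 c1@3 c2@5 c3@6, authorship .......
After op 2 (insert('g')): buffer="igzygysgxgd" (len 11), cursors c4@2 c1@5 c2@8 c3@10, authorship .4..1..2.3.
After op 3 (insert('c')): buffer="igczygcysgcxgcd" (len 15), cursors c4@3 c1@7 c2@11 c3@14, authorship .44..11..22.33.
After op 4 (insert('n')): buffer="igcnzygcnysgcnxgcnd" (len 19), cursors c4@4 c1@9 c2@14 c3@18, authorship .444..111..222.333.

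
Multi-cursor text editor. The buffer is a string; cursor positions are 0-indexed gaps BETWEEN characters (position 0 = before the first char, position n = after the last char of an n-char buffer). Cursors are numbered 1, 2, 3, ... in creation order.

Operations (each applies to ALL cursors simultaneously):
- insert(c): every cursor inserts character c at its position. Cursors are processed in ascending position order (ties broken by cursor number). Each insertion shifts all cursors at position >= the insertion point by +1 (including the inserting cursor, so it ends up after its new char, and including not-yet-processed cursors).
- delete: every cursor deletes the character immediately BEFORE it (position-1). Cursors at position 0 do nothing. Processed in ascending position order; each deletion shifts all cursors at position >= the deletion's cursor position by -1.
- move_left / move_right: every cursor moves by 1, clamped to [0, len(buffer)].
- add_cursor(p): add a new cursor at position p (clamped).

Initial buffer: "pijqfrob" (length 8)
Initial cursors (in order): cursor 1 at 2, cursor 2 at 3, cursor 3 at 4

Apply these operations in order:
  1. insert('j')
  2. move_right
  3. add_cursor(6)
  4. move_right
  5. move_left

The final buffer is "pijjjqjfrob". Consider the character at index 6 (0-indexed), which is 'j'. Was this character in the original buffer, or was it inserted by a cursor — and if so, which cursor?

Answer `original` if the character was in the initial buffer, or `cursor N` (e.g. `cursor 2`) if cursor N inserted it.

Answer: cursor 3

Derivation:
After op 1 (insert('j')): buffer="pijjjqjfrob" (len 11), cursors c1@3 c2@5 c3@7, authorship ..1.2.3....
After op 2 (move_right): buffer="pijjjqjfrob" (len 11), cursors c1@4 c2@6 c3@8, authorship ..1.2.3....
After op 3 (add_cursor(6)): buffer="pijjjqjfrob" (len 11), cursors c1@4 c2@6 c4@6 c3@8, authorship ..1.2.3....
After op 4 (move_right): buffer="pijjjqjfrob" (len 11), cursors c1@5 c2@7 c4@7 c3@9, authorship ..1.2.3....
After op 5 (move_left): buffer="pijjjqjfrob" (len 11), cursors c1@4 c2@6 c4@6 c3@8, authorship ..1.2.3....
Authorship (.=original, N=cursor N): . . 1 . 2 . 3 . . . .
Index 6: author = 3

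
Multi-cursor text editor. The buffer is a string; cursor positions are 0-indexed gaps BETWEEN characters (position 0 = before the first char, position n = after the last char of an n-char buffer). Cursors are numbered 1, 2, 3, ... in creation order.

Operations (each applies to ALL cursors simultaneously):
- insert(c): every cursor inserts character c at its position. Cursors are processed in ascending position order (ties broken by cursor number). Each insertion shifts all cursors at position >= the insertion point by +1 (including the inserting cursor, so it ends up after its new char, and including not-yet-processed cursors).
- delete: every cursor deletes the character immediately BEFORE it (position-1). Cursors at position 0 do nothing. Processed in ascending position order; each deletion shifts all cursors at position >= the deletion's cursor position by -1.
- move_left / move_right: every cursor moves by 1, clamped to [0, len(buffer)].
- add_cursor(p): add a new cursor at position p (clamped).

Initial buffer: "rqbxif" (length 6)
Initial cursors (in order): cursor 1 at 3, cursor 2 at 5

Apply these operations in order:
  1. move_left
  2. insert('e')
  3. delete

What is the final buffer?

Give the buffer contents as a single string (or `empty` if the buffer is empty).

Answer: rqbxif

Derivation:
After op 1 (move_left): buffer="rqbxif" (len 6), cursors c1@2 c2@4, authorship ......
After op 2 (insert('e')): buffer="rqebxeif" (len 8), cursors c1@3 c2@6, authorship ..1..2..
After op 3 (delete): buffer="rqbxif" (len 6), cursors c1@2 c2@4, authorship ......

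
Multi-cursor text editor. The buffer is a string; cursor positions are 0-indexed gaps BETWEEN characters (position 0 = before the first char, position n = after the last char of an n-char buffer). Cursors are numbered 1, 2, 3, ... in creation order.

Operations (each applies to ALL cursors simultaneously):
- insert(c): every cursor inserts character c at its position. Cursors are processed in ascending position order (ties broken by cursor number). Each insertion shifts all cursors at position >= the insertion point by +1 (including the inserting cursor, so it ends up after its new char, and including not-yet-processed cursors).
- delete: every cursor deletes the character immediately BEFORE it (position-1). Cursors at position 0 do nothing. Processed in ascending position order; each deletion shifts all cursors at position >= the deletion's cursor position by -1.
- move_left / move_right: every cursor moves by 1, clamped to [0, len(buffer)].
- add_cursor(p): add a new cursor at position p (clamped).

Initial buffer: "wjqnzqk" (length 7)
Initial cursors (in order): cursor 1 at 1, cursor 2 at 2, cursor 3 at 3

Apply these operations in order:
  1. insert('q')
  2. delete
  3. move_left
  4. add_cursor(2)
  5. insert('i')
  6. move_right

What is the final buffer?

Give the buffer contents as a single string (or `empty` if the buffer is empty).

After op 1 (insert('q')): buffer="wqjqqqnzqk" (len 10), cursors c1@2 c2@4 c3@6, authorship .1.2.3....
After op 2 (delete): buffer="wjqnzqk" (len 7), cursors c1@1 c2@2 c3@3, authorship .......
After op 3 (move_left): buffer="wjqnzqk" (len 7), cursors c1@0 c2@1 c3@2, authorship .......
After op 4 (add_cursor(2)): buffer="wjqnzqk" (len 7), cursors c1@0 c2@1 c3@2 c4@2, authorship .......
After op 5 (insert('i')): buffer="iwijiiqnzqk" (len 11), cursors c1@1 c2@3 c3@6 c4@6, authorship 1.2.34.....
After op 6 (move_right): buffer="iwijiiqnzqk" (len 11), cursors c1@2 c2@4 c3@7 c4@7, authorship 1.2.34.....

Answer: iwijiiqnzqk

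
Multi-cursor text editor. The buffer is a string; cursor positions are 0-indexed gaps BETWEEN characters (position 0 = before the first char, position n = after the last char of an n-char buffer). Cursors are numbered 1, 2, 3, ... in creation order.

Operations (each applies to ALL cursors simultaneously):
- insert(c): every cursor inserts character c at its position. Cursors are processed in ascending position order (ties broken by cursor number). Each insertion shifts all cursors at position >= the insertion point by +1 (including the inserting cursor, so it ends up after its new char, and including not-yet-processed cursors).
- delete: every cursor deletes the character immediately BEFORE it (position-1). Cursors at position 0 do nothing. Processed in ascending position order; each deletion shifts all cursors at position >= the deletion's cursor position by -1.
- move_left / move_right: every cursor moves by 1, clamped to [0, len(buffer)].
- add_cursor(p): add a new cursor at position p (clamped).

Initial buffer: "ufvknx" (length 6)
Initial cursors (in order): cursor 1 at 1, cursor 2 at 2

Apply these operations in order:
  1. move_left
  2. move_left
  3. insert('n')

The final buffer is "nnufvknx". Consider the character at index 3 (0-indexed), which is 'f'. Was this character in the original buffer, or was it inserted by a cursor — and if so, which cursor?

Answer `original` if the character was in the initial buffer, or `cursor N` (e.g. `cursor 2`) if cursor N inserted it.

After op 1 (move_left): buffer="ufvknx" (len 6), cursors c1@0 c2@1, authorship ......
After op 2 (move_left): buffer="ufvknx" (len 6), cursors c1@0 c2@0, authorship ......
After op 3 (insert('n')): buffer="nnufvknx" (len 8), cursors c1@2 c2@2, authorship 12......
Authorship (.=original, N=cursor N): 1 2 . . . . . .
Index 3: author = original

Answer: original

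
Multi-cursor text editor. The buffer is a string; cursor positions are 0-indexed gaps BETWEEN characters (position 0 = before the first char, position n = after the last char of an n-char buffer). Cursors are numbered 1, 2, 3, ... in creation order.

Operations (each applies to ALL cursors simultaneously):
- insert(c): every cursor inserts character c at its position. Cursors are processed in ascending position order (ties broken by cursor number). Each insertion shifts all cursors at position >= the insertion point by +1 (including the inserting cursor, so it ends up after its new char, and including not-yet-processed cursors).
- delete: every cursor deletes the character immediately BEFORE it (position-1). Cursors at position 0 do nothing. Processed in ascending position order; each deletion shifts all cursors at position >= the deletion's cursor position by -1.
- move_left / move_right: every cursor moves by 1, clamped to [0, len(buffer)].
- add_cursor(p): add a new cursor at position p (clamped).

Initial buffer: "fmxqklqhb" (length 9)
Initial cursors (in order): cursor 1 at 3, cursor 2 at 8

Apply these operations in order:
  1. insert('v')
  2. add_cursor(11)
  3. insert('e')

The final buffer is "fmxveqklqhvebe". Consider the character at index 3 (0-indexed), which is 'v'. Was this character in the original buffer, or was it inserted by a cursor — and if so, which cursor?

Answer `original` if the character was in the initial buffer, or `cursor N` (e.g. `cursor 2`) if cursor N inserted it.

Answer: cursor 1

Derivation:
After op 1 (insert('v')): buffer="fmxvqklqhvb" (len 11), cursors c1@4 c2@10, authorship ...1.....2.
After op 2 (add_cursor(11)): buffer="fmxvqklqhvb" (len 11), cursors c1@4 c2@10 c3@11, authorship ...1.....2.
After op 3 (insert('e')): buffer="fmxveqklqhvebe" (len 14), cursors c1@5 c2@12 c3@14, authorship ...11.....22.3
Authorship (.=original, N=cursor N): . . . 1 1 . . . . . 2 2 . 3
Index 3: author = 1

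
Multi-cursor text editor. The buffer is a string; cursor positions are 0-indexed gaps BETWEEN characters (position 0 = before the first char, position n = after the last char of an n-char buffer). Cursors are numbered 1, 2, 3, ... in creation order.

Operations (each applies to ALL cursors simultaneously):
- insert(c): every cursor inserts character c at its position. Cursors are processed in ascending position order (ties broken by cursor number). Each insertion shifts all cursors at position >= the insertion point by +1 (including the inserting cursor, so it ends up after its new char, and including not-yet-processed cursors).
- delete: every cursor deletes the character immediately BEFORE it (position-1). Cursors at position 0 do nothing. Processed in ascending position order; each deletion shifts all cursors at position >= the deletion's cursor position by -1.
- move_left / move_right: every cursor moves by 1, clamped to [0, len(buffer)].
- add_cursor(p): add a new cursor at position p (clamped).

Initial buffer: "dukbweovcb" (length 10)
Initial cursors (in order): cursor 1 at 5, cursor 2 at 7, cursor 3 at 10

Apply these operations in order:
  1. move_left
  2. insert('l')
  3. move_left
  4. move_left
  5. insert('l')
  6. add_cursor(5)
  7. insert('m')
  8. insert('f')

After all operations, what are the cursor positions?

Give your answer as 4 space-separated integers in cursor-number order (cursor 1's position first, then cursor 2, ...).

After op 1 (move_left): buffer="dukbweovcb" (len 10), cursors c1@4 c2@6 c3@9, authorship ..........
After op 2 (insert('l')): buffer="dukblwelovclb" (len 13), cursors c1@5 c2@8 c3@12, authorship ....1..2...3.
After op 3 (move_left): buffer="dukblwelovclb" (len 13), cursors c1@4 c2@7 c3@11, authorship ....1..2...3.
After op 4 (move_left): buffer="dukblwelovclb" (len 13), cursors c1@3 c2@6 c3@10, authorship ....1..2...3.
After op 5 (insert('l')): buffer="duklblwlelovlclb" (len 16), cursors c1@4 c2@8 c3@13, authorship ...1.1.2.2..3.3.
After op 6 (add_cursor(5)): buffer="duklblwlelovlclb" (len 16), cursors c1@4 c4@5 c2@8 c3@13, authorship ...1.1.2.2..3.3.
After op 7 (insert('m')): buffer="duklmbmlwlmelovlmclb" (len 20), cursors c1@5 c4@7 c2@11 c3@17, authorship ...11.41.22.2..33.3.
After op 8 (insert('f')): buffer="duklmfbmflwlmfelovlmfclb" (len 24), cursors c1@6 c4@9 c2@14 c3@21, authorship ...111.441.222.2..333.3.

Answer: 6 14 21 9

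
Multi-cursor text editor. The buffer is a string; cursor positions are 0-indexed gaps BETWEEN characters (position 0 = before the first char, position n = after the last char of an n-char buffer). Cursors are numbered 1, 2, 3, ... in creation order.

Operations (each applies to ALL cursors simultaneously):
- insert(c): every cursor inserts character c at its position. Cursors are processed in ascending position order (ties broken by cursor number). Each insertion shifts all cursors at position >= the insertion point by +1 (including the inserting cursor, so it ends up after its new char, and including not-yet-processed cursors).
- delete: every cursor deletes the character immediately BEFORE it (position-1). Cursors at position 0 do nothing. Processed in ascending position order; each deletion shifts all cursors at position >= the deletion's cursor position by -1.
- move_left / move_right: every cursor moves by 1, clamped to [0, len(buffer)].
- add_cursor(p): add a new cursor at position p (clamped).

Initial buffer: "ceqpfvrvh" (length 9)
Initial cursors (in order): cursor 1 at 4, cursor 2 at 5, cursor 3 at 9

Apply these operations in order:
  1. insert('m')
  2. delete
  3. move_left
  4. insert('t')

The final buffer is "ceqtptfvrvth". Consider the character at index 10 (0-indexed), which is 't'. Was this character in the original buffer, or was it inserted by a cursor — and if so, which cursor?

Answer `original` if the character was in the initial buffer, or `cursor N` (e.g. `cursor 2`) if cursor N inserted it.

After op 1 (insert('m')): buffer="ceqpmfmvrvhm" (len 12), cursors c1@5 c2@7 c3@12, authorship ....1.2....3
After op 2 (delete): buffer="ceqpfvrvh" (len 9), cursors c1@4 c2@5 c3@9, authorship .........
After op 3 (move_left): buffer="ceqpfvrvh" (len 9), cursors c1@3 c2@4 c3@8, authorship .........
After op 4 (insert('t')): buffer="ceqtptfvrvth" (len 12), cursors c1@4 c2@6 c3@11, authorship ...1.2....3.
Authorship (.=original, N=cursor N): . . . 1 . 2 . . . . 3 .
Index 10: author = 3

Answer: cursor 3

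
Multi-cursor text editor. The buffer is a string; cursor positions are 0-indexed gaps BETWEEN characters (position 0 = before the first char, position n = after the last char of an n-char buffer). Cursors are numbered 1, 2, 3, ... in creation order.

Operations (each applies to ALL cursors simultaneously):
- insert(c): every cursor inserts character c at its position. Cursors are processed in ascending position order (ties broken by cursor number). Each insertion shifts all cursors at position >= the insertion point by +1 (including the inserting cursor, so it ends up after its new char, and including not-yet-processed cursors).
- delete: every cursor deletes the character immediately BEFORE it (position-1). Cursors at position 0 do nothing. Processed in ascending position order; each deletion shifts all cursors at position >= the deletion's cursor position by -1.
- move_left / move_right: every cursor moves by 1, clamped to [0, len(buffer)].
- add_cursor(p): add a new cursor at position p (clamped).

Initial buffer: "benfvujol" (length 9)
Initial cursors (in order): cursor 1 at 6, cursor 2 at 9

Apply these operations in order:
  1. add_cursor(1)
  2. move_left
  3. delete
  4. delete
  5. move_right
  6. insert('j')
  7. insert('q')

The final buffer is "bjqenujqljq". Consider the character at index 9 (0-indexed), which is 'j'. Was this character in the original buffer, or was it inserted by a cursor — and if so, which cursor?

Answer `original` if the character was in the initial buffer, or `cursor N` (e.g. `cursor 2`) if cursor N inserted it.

After op 1 (add_cursor(1)): buffer="benfvujol" (len 9), cursors c3@1 c1@6 c2@9, authorship .........
After op 2 (move_left): buffer="benfvujol" (len 9), cursors c3@0 c1@5 c2@8, authorship .........
After op 3 (delete): buffer="benfujl" (len 7), cursors c3@0 c1@4 c2@6, authorship .......
After op 4 (delete): buffer="benul" (len 5), cursors c3@0 c1@3 c2@4, authorship .....
After op 5 (move_right): buffer="benul" (len 5), cursors c3@1 c1@4 c2@5, authorship .....
After op 6 (insert('j')): buffer="bjenujlj" (len 8), cursors c3@2 c1@6 c2@8, authorship .3...1.2
After op 7 (insert('q')): buffer="bjqenujqljq" (len 11), cursors c3@3 c1@8 c2@11, authorship .33...11.22
Authorship (.=original, N=cursor N): . 3 3 . . . 1 1 . 2 2
Index 9: author = 2

Answer: cursor 2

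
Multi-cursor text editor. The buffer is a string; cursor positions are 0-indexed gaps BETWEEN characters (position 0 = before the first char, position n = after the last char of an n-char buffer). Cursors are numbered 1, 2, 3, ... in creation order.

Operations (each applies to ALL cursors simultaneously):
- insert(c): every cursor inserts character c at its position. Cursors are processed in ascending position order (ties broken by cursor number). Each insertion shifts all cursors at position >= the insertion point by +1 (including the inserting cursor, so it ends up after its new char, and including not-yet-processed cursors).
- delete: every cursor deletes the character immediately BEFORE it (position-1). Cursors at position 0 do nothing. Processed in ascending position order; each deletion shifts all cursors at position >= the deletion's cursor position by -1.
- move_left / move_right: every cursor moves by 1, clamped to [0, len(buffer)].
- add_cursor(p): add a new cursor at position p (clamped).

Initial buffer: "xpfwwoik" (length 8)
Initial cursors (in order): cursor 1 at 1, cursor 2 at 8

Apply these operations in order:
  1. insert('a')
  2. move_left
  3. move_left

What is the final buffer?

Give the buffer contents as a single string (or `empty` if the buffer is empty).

Answer: xapfwwoika

Derivation:
After op 1 (insert('a')): buffer="xapfwwoika" (len 10), cursors c1@2 c2@10, authorship .1.......2
After op 2 (move_left): buffer="xapfwwoika" (len 10), cursors c1@1 c2@9, authorship .1.......2
After op 3 (move_left): buffer="xapfwwoika" (len 10), cursors c1@0 c2@8, authorship .1.......2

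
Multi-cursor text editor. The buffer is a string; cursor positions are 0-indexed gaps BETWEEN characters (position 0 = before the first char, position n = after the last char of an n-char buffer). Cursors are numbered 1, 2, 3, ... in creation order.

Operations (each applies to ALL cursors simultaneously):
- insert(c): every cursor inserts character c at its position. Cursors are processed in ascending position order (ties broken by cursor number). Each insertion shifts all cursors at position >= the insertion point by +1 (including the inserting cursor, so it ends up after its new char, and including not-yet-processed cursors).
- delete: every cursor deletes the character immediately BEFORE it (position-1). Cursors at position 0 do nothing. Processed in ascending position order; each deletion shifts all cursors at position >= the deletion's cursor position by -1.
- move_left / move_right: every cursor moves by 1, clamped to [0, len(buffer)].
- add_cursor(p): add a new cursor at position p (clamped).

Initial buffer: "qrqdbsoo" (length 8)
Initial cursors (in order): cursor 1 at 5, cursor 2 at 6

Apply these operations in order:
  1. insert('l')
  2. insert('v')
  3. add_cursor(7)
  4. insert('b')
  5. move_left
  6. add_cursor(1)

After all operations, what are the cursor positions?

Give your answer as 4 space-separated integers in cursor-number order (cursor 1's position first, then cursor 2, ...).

After op 1 (insert('l')): buffer="qrqdblsloo" (len 10), cursors c1@6 c2@8, authorship .....1.2..
After op 2 (insert('v')): buffer="qrqdblvslvoo" (len 12), cursors c1@7 c2@10, authorship .....11.22..
After op 3 (add_cursor(7)): buffer="qrqdblvslvoo" (len 12), cursors c1@7 c3@7 c2@10, authorship .....11.22..
After op 4 (insert('b')): buffer="qrqdblvbbslvboo" (len 15), cursors c1@9 c3@9 c2@13, authorship .....1113.222..
After op 5 (move_left): buffer="qrqdblvbbslvboo" (len 15), cursors c1@8 c3@8 c2@12, authorship .....1113.222..
After op 6 (add_cursor(1)): buffer="qrqdblvbbslvboo" (len 15), cursors c4@1 c1@8 c3@8 c2@12, authorship .....1113.222..

Answer: 8 12 8 1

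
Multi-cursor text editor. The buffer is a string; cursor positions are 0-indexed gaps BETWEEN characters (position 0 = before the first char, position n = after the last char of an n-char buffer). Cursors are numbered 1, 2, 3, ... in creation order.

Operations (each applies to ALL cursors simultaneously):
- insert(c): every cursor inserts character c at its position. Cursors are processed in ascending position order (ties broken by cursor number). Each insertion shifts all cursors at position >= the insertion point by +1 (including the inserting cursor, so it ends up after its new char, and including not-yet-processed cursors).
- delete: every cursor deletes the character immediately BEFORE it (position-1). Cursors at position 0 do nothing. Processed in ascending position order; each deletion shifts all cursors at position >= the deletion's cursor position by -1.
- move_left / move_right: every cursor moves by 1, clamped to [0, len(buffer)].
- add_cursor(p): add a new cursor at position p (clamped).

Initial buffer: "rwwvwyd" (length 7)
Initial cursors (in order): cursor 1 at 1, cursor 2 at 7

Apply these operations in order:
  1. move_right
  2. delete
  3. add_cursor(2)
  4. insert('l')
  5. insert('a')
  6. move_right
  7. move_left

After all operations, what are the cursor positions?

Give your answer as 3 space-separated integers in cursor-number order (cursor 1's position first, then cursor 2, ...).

Answer: 3 10 6

Derivation:
After op 1 (move_right): buffer="rwwvwyd" (len 7), cursors c1@2 c2@7, authorship .......
After op 2 (delete): buffer="rwvwy" (len 5), cursors c1@1 c2@5, authorship .....
After op 3 (add_cursor(2)): buffer="rwvwy" (len 5), cursors c1@1 c3@2 c2@5, authorship .....
After op 4 (insert('l')): buffer="rlwlvwyl" (len 8), cursors c1@2 c3@4 c2@8, authorship .1.3...2
After op 5 (insert('a')): buffer="rlawlavwyla" (len 11), cursors c1@3 c3@6 c2@11, authorship .11.33...22
After op 6 (move_right): buffer="rlawlavwyla" (len 11), cursors c1@4 c3@7 c2@11, authorship .11.33...22
After op 7 (move_left): buffer="rlawlavwyla" (len 11), cursors c1@3 c3@6 c2@10, authorship .11.33...22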